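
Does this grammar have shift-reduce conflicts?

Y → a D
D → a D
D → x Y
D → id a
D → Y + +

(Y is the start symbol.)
Augment with Y' → Y and build the canonical LR(0) collection (I0 = CLOSURE({[Y' → . Y]}), then GOTO on every symbol after a dot until no new states appear). It has 13 states:
  I0: { [Y → . a D], [Y' → . Y] }  — shift
  I1: { [Y' → Y .] }  — accept
  I2: { [D → . Y + +], [D → . a D], [D → . id a], [D → . x Y], [Y → . a D], [Y → a . D] }  — shift
  I3: { [Y → a D .] }  — reduce
  I4: { [D → Y . + +] }  — shift
  I5: { [D → . Y + +], [D → . a D], [D → . id a], [D → . x Y], [D → a . D], [Y → . a D], [Y → a . D] }  — shift
  I6: { [D → id . a] }  — shift
  I7: { [D → x . Y], [Y → . a D] }  — shift
  I8: { [D → x Y .] }  — reduce
  I9: { [D → id a .] }  — reduce
  I10: { [D → a D .], [Y → a D .] }  — 2 reduces
  I11: { [D → Y + . +] }  — shift
  I12: { [D → Y + + .] }  — reduce

No state contains both a complete item and a shift item.

Answer: No shift-reduce conflicts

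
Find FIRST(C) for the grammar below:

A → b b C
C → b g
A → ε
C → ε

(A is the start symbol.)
To compute FIRST(C), examine every production with C on the left-hand side, reading each right-hand side left to right until a non-nullable symbol is reached.

From C → b g:
  - b is a terminal: add 'b' and stop
From C → ε:
  - ε-production, so ε ∈ FIRST(C)

Collecting: FIRST(C) = { 'b', ε }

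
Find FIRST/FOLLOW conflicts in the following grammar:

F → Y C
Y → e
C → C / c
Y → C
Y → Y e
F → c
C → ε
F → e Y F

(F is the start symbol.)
Yes. Y → e with FOLLOW(Y) on { 'e' }; Y → Y e with FOLLOW(Y) on { '/', 'e' }; C → C '/' c with FOLLOW(C) on { '/' }

A FIRST/FOLLOW conflict occurs when a non-terminal N has a nullable alternative N → β (β ⇒* ε) and another alternative N → α with FIRST(α) ∩ FOLLOW(N) ≠ ∅: on such a lookahead the parser cannot decide between expanding α and letting N vanish via β.

Nullable non-terminals: C, F, Y.
FIRST sets used below: FIRST(C) = { '/', ε }, FIRST(Y) = { '/', 'e', ε }

C: nullable alternative(s) C → ε; FOLLOW(C) = { $, '/', 'c', 'e' }
  C → C / c: FIRST \ {ε} = { '/' } — overlaps FOLLOW(C) on { '/' }: CONFLICT
  C → ε: FIRST \ {ε} = { } — this is the only nullable alternative, skip

F: nullable alternative(s) F → Y C; FOLLOW(F) = { $ }
  F → Y C: FIRST \ {ε} = { '/', 'e' } — this is the only nullable alternative, skip
  F → c: FIRST \ {ε} = { 'c' } — disjoint from FOLLOW(F)
  F → e Y F: FIRST \ {ε} = { 'e' } — disjoint from FOLLOW(F)

Y: nullable alternative(s) Y → C; FOLLOW(Y) = { $, '/', 'c', 'e' }
  Y → e: FIRST \ {ε} = { 'e' } — overlaps FOLLOW(Y) on { 'e' }: CONFLICT
  Y → C: FIRST \ {ε} = { '/' } — this is the only nullable alternative, skip
  Y → Y e: FIRST \ {ε} = { '/', 'e' } — overlaps FOLLOW(Y) on { '/', 'e' }: CONFLICT

So the grammar has 3 FIRST/FOLLOW conflicts (marked CONFLICT above).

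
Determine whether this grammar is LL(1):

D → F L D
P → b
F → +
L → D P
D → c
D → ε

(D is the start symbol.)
Yes, the grammar is LL(1).

Relevant sets:
  FIRST(F) = { '+' }
  FOLLOW(D) = { $, 'b' }

For D:
  PREDICT(D → F L D) = { '+' }
  PREDICT(D → c) = { 'c' }
  PREDICT(D → ε) = { $, 'b' }
P, F, L have a single production, so nothing to check there.

All predict sets are disjoint. The grammar IS LL(1).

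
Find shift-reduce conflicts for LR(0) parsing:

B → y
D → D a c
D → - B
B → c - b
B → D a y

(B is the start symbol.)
No shift-reduce conflicts

Augment with B' → B and build the canonical LR(0) collection (I0 = CLOSURE({[B' → . B]}), then GOTO on every symbol after a dot until no new states appear). It has 12 states:
  I0: { [B → . D a y], [B → . c - b], [B → . y], [B' → . B], [D → . - B], [D → . D a c] }  — shift
  I1: { [B → . D a y], [B → . c - b], [B → . y], [D → - . B], [D → . - B], [D → . D a c] }  — shift
  I2: { [B' → B .] }  — accept
  I3: { [B → D . a y], [D → D . a c] }  — shift
  I4: { [B → c . - b] }  — shift
  I5: { [B → y .] }  — reduce
  I6: { [B → c - . b] }  — shift
  I7: { [B → c - b .] }  — reduce
  I8: { [B → D a . y], [D → D a . c] }  — shift
  I9: { [D → D a c .] }  — reduce
  I10: { [B → D a y .] }  — reduce
  I11: { [D → - B .] }  — reduce

No state contains both a complete item and a shift item.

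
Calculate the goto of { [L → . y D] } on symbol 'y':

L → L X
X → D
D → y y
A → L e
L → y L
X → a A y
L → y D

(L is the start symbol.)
GOTO(I, 'y') = CLOSURE({ [A → αX.β] : [A → α.Xβ] ∈ I, X = 'y' })

Items with dot before 'y', with the dot advanced:
  [L → . y D] → [L → y . D]
Closure of the advanced items:
  [L → y . D] has the dot before D: add [D → . y y]

GOTO = { [D → . y y], [L → y . D] }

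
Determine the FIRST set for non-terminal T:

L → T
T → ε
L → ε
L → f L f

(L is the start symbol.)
To compute FIRST(T), examine every production with T on the left-hand side, reading each right-hand side left to right until a non-nullable symbol is reached.

From T → ε:
  - ε-production, so ε ∈ FIRST(T)

Collecting: FIRST(T) = { ε }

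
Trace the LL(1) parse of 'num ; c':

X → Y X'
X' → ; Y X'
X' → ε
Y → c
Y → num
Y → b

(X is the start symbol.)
LL(1) parsing maintains a stack (initially the start symbol over $) and the input. At each step: if the stack top is a terminal, match it against the current input token; if it is a non-terminal N, replace it with the RHS of M[N, lookahead] (the unique production whose predict set contains the lookahead).

Stack is shown with the top on the left.

Stack     Input      Action
---------------------------
X $       num ; c $  output X → Y X'
Y X' $    num ; c $  output Y → num
num X' $  num ; c $  match 'num'
X' $      ; c $      output X' → ; Y X'
; Y X' $  ; c $      match ';'
Y X' $    c $        output Y → c
c X' $    c $        match 'c'
X' $      $          output X' → ε
$         $          accept

The string is accepted.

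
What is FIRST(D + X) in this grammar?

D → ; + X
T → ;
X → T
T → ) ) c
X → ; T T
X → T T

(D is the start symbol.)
{ ';' }

FIRST sets of the non-terminals involved (from the grammar, by fixed-point iteration):
  FIRST(D) = { ';' }

To compute FIRST(D + X), process the symbols left to right:
Symbol D is a non-terminal. Add FIRST(D) \ {ε} = { ';' }
D is not nullable (ε ∉ FIRST(D)), so stop here.
FIRST(D + X) = { ';' }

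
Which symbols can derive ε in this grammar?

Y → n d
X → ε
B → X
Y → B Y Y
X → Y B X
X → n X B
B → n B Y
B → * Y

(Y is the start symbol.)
ε-productions: X → ε
So X is immediately nullable.
B → X: every symbol on the right is nullable, so B is nullable too.
No further non-terminal can be added: every production for the remaining non-terminals contains a terminal or a non-nullable non-terminal.
Nullable = { 'B', 'X' }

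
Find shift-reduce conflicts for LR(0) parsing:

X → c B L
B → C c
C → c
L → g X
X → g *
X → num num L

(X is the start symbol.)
A shift-reduce conflict occurs when an LR(0) state has both:
  - a complete (reduce) item [A → α .] (dot at the end), and
  - a shift item [B → β . c γ] (dot before a terminal).

Augment with X' → X and build the canonical LR(0) collection (I0 = CLOSURE({[X' → . X]}), then GOTO on every symbol after a dot until no new states appear). It has 15 states:
  I0: { [X → . c B L], [X → . g *], [X → . num num L], [X' → . X] }  — shift
  I1: { [X' → X .] }  — accept
  I2: { [B → . C c], [C → . c], [X → c . B L] }  — shift
  I3: { [X → g . *] }  — shift
  I4: { [X → num . num L] }  — shift
  I5: { [L → . g X], [X → num num . L] }  — shift
  I6: { [X → num num L .] }  — reduce
  I7: { [L → g . X], [X → . c B L], [X → . g *], [X → . num num L] }  — shift
  I8: { [L → g X .] }  — reduce
  I9: { [X → g * .] }  — reduce
  I10: { [L → . g X], [X → c B . L] }  — shift
  I11: { [B → C . c] }  — shift
  I12: { [C → c .] }  — reduce
  I13: { [B → C c .] }  — reduce
  I14: { [X → c B L .] }  — reduce

No state contains both a complete item and a shift item.

Answer: No shift-reduce conflicts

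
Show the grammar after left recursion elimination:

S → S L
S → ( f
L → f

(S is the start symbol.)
S → ( f S'
S' → L S'
S' → ε
L → f

S is directly left-recursive. The standard transformation for
  A → A α₁ | ... | A α_m | β₁ | ... | β_n
is
  A  → β₁ A' | ... | β_n A'
  A' → α₁ A' | ... | α_m A' | ε

S → ( f becomes S → ( f S'
S → S L becomes S' → L S'
Add S' → ε

Productions for other non-terminals are unchanged:
  L → f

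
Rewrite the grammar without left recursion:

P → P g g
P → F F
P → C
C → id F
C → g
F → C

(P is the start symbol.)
P → F F P'
P → C P'
P' → g g P'
P' → ε
C → id F
C → g
F → C

P is directly left-recursive. The standard transformation for
  A → A α₁ | ... | A α_m | β₁ | ... | β_n
is
  A  → β₁ A' | ... | β_n A'
  A' → α₁ A' | ... | α_m A' | ε

P → F F becomes P → F F P'
P → C becomes P → C P'
P → P g g becomes P' → g g P'
Add P' → ε

Productions for other non-terminals are unchanged:
  C → id F
  C → g
  F → C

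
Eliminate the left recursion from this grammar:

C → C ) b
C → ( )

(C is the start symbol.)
C is directly left-recursive. The standard transformation for
  A → A α₁ | ... | A α_m | β₁ | ... | β_n
is
  A  → β₁ A' | ... | β_n A'
  A' → α₁ A' | ... | α_m A' | ε

C → ( ) becomes C → ( ) C'
C → C ) b becomes C' → ) b C'
Add C' → ε

Resulting grammar:
C → ( ) C'
C' → ) b C'
C' → ε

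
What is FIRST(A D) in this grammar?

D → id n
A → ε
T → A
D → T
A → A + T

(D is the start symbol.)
FIRST sets of the non-terminals involved (from the grammar, by fixed-point iteration):
  FIRST(A) = { '+', ε }
  FIRST(D) = { '+', 'id', ε }

To compute FIRST(A D), process the symbols left to right:
Symbol A is a non-terminal. Add FIRST(A) \ {ε} = { '+' }
A is nullable (ε ∈ FIRST(A)), continue to the next symbol.
Symbol D is a non-terminal. Add FIRST(D) \ {ε} = { '+', 'id' }
D is nullable (ε ∈ FIRST(D)), continue to the next symbol.
All symbols are nullable, so ε is in the result.
FIRST(A D) = { '+', 'id', ε }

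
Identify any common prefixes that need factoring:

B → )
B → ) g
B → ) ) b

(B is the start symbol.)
Left-factoring is needed when two productions for the same non-terminal
share a common prefix on the right-hand side.

Productions for B:
  B → )
  B → ) g
  B → ) ) b

Found common prefix ')' in productions for B

Answer: Yes, B has productions with common prefix ')'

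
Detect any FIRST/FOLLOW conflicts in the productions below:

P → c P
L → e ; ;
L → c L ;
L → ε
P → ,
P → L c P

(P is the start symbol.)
Yes. L → c L ';' with FOLLOW(L) on { 'c' }

A FIRST/FOLLOW conflict occurs when a non-terminal N has a nullable alternative N → β (β ⇒* ε) and another alternative N → α with FIRST(α) ∩ FOLLOW(N) ≠ ∅: on such a lookahead the parser cannot decide between expanding α and letting N vanish via β.

Nullable non-terminals: L.

L: nullable alternative(s) L → ε; FOLLOW(L) = { ';', 'c' }
  L → e ; ;: FIRST \ {ε} = { 'e' } — disjoint from FOLLOW(L)
  L → c L ;: FIRST \ {ε} = { 'c' } — overlaps FOLLOW(L) on { 'c' }: CONFLICT
  L → ε: FIRST \ {ε} = { } — this is the only nullable alternative, skip

P has no nullable alternative, so no FIRST/FOLLOW check is needed there.

So the grammar has 1 FIRST/FOLLOW conflict (marked CONFLICT above).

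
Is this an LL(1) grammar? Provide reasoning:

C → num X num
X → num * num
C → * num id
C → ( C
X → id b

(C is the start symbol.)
Yes, the grammar is LL(1).

A grammar is LL(1) if for each non-terminal N with multiple productions, the predict sets of those productions are pairwise disjoint, where PREDICT(N → α) = (FIRST(α) \ {ε}) ∪ (FOLLOW(N) if α ⇒* ε).

For C:
  PREDICT(C → num X num) = { 'num' }
  PREDICT(C → '*' num id) = { '*' }
  PREDICT(C → '(' C) = { '(' }
For X:
  PREDICT(X → num '*' num) = { 'num' }
  PREDICT(X → id b) = { 'id' }

All predict sets are disjoint. The grammar IS LL(1).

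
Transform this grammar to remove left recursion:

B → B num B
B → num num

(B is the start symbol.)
B is directly left-recursive. The standard transformation for
  A → A α₁ | ... | A α_m | β₁ | ... | β_n
is
  A  → β₁ A' | ... | β_n A'
  A' → α₁ A' | ... | α_m A' | ε

B → num num becomes B → num num B'
B → B num B becomes B' → num B B'
Add B' → ε

Resulting grammar:
B → num num B'
B' → num B B'
B' → ε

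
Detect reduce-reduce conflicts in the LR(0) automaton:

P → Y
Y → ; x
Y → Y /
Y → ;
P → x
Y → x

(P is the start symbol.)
Augment with P' → P and build the canonical LR(0) collection (I0 = CLOSURE({[P' → . P]}), then GOTO on every symbol after a dot until no new states appear). It has 7 states:
  I0: { [P → . Y], [P → . x], [P' → . P], [Y → . ; x], [Y → . ;], [Y → . Y /], [Y → . x] }  — shift
  I1: { [Y → ; . x], [Y → ; .] }  — shift, reduce
  I2: { [P' → P .] }  — accept
  I3: { [P → Y .], [Y → Y . /] }  — shift, reduce
  I4: { [P → x .], [Y → x .] }  — 2 reduces
  I5: { [Y → Y / .] }  — reduce
  I6: { [Y → ; x .] }  — reduce

I4 contains complete items [P → x .], [Y → x .] — reduce-reduce conflict.

Answer: Yes — I4: [P → x .] vs [Y → x .]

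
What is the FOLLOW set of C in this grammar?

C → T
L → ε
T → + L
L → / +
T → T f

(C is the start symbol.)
To compute FOLLOW(C), find every occurrence of C on a right-hand side N → α C β: add FIRST(β) \ {ε}, and if β is empty or nullable also add FOLLOW(N). Iterate to a fixed point.

C is the start symbol, so $ ∈ FOLLOW(C).
C does not occur on any right-hand side.

Taking the union: FOLLOW(C) = { $ }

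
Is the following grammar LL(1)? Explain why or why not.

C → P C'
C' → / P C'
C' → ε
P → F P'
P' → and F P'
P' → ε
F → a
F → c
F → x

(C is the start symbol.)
A grammar is LL(1) if for each non-terminal N with multiple productions, the predict sets of those productions are pairwise disjoint, where PREDICT(N → α) = (FIRST(α) \ {ε}) ∪ (FOLLOW(N) if α ⇒* ε).

Relevant sets:
  FOLLOW(C') = { $ }
  FOLLOW(P') = { $, '/' }

For C':
  PREDICT(C' → '/' P C') = { '/' }
  PREDICT(C' → ε) = { $ }
For P':
  PREDICT(P' → and F P') = { 'and' }
  PREDICT(P' → ε) = { $, '/' }
For F:
  PREDICT(F → a) = { 'a' }
  PREDICT(F → c) = { 'c' }
  PREDICT(F → x) = { 'x' }
C, P have a single production, so nothing to check there.

All predict sets are disjoint. The grammar IS LL(1).

Answer: Yes, the grammar is LL(1).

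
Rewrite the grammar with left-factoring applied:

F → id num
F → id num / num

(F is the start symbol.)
Left-factoring transforms A → αβ₁ | αβ₂ into A → αA' and A' → β₁ | β₂
(α is the longest common prefix among the alternatives). Repeat until
no nonterminal has two alternatives with a common prefix.

Round 1: F has alternatives sharing prefix 'id num'. Introduce F': F → id num F'
  Add: F' → ε
  Add: F' → / num

No remaining common prefixes — done.

Resulting grammar:
F → id num F'
F' → ε
F' → / num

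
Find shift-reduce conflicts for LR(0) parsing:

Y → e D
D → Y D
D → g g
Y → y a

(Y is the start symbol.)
Augment with Y' → Y and build the canonical LR(0) collection (I0 = CLOSURE({[Y' → . Y]}), then GOTO on every symbol after a dot until no new states appear). It has 10 states:
  I0: { [Y → . e D], [Y → . y a], [Y' → . Y] }  — shift
  I1: { [Y' → Y .] }  — accept
  I2: { [D → . Y D], [D → . g g], [Y → . e D], [Y → . y a], [Y → e . D] }  — shift
  I3: { [Y → y . a] }  — shift
  I4: { [Y → y a .] }  — reduce
  I5: { [Y → e D .] }  — reduce
  I6: { [D → . Y D], [D → . g g], [D → Y . D], [Y → . e D], [Y → . y a] }  — shift
  I7: { [D → g . g] }  — shift
  I8: { [D → g g .] }  — reduce
  I9: { [D → Y D .] }  — reduce

No state contains both a complete item and a shift item.

Answer: No shift-reduce conflicts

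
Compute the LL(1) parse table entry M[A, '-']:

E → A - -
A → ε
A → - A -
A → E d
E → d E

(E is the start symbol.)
A → ε, A → - A -, A → E d

To find M[A, '-'], we find productions for A where '-' is in the predict set (PREDICT(N → α) = (FIRST(α) \ {ε}) ∪ (FOLLOW(N) if α ⇒* ε)).

Relevant sets:
  FIRST(E) = { '-', 'd' }
  FOLLOW(A) = { '-' }

A → ε: PREDICT = { '-' }
  '-' is in predict set, so this production goes in M[A, '-']
A → - A -: PREDICT = { '-' }
  '-' is in predict set, so this production goes in M[A, '-']
A → E d: PREDICT = { '-', 'd' }
  '-' is in predict set, so this production goes in M[A, '-']

M[A, '-'] = A → ε, A → - A -, A → E d  (a multiply-defined cell — the grammar is not LL(1))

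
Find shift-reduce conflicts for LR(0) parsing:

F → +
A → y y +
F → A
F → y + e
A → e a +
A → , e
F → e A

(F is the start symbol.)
No shift-reduce conflicts

A shift-reduce conflict occurs when an LR(0) state has both:
  - a complete (reduce) item [A → α .] (dot at the end), and
  - a shift item [B → β . c γ] (dot before a terminal).

Augment with F' → F and build the canonical LR(0) collection (I0 = CLOSURE({[F' → . F]}), then GOTO on every symbol after a dot until no new states appear). It has 17 states:
  I0: { [A → . , e], [A → . e a +], [A → . y y +], [F → . +], [F → . A], [F → . e A], [F → . y + e], [F' → . F] }  — shift
  I1: { [F → + .] }  — reduce
  I2: { [A → , . e] }  — shift
  I3: { [F → A .] }  — reduce
  I4: { [F' → F .] }  — accept
  I5: { [A → . , e], [A → . e a +], [A → . y y +], [A → e . a +], [F → e . A] }  — shift
  I6: { [A → y . y +], [F → y . + e] }  — shift
  I7: { [F → y + . e] }  — shift
  I8: { [A → y y . +] }  — shift
  I9: { [A → y y + .] }  — reduce
  I10: { [F → y + e .] }  — reduce
  I11: { [F → e A .] }  — reduce
  I12: { [A → e a . +] }  — shift
  I13: { [A → e . a +] }  — shift
  I14: { [A → y . y +] }  — shift
  I15: { [A → e a + .] }  — reduce
  I16: { [A → , e .] }  — reduce

No state contains both a complete item and a shift item.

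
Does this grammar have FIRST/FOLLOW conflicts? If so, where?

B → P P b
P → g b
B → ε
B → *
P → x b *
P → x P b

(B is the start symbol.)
No FIRST/FOLLOW conflicts.

Nullable non-terminals: B.
FIRST sets used below: FIRST(P) = { 'g', 'x' }

B: nullable alternative(s) B → ε; FOLLOW(B) = { $ }
  B → P P b: FIRST \ {ε} = { 'g', 'x' } — disjoint from FOLLOW(B)
  B → ε: FIRST \ {ε} = { } — this is the only nullable alternative, skip
  B → *: FIRST \ {ε} = { '*' } — disjoint from FOLLOW(B)

P has no nullable alternative, so no FIRST/FOLLOW check is needed there.

No FIRST/FOLLOW conflicts found.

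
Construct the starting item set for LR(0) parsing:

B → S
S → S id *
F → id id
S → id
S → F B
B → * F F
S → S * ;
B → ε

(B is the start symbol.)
{ [B → . * F F], [B → . S], [B → .], [B' → . B], [F → . id id], [S → . F B], [S → . S * ;], [S → . S id *], [S → . id] }

First, augment the grammar with B' → B
I₀ = CLOSURE({ [B' → . B] }):
  [B' → . B] has the dot before B: add [B → . S], [B → . * F F], [B → .]
  [B → . S] has the dot before S: add [S → . S id *], [S → . id], [S → . F B], [S → . S * ;]
  [S → . F B] has the dot before F: add [F → . id id]
No further items can be added.

I₀ = { [B → . * F F], [B → . S], [B → .], [B' → . B], [F → . id id], [S → . F B], [S → . S * ;], [S → . S id *], [S → . id] }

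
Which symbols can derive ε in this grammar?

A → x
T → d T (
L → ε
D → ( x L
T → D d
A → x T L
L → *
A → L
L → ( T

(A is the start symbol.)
{ 'A', 'L' }

ε-productions: L → ε
So L is immediately nullable.
A → L: every symbol on the right is nullable, so A is nullable too.
No further non-terminal can be added: every production for the remaining non-terminals contains a terminal or a non-nullable non-terminal.
Nullable = { 'A', 'L' }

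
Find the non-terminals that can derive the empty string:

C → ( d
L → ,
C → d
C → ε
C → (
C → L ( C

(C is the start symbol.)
{ 'C' }

A non-terminal is nullable if it can derive ε (the empty string): either it has an ε-production, or it has a production whose right-hand side consists entirely of nullable non-terminals.

ε-productions: C → ε
So C is immediately nullable.
No further non-terminal can be added: every production for the remaining non-terminals contains a terminal or a non-nullable non-terminal.
Nullable = { 'C' }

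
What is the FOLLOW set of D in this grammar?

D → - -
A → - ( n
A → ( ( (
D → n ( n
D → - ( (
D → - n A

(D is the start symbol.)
{ $ }

D is the start symbol, so $ ∈ FOLLOW(D).
D does not occur on any right-hand side.

Taking the union: FOLLOW(D) = { $ }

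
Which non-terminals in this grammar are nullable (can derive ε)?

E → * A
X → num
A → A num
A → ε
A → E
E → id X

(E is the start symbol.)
{ 'A' }

A non-terminal is nullable if it can derive ε (the empty string): either it has an ε-production, or it has a production whose right-hand side consists entirely of nullable non-terminals.

ε-productions: A → ε
So A is immediately nullable.
No further non-terminal can be added: every production for the remaining non-terminals contains a terminal or a non-nullable non-terminal.
Nullable = { 'A' }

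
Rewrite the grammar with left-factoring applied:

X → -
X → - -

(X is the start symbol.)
X → - X'
X' → ε
X' → -

Left-factoring transforms A → αβ₁ | αβ₂ into A → αA' and A' → β₁ | β₂
(α is the longest common prefix among the alternatives). Repeat until
no nonterminal has two alternatives with a common prefix.

Round 1: X has alternatives sharing prefix '-'. Introduce X': X → - X'
  Add: X' → ε
  Add: X' → -

No remaining common prefixes — done.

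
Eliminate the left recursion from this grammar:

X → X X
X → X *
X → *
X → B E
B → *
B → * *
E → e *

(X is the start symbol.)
X → * X'
X → B E X'
X' → X X'
X' → * X'
X' → ε
B → *
B → * *
E → e *

X is directly left-recursive. The standard transformation for
  A → A α₁ | ... | A α_m | β₁ | ... | β_n
is
  A  → β₁ A' | ... | β_n A'
  A' → α₁ A' | ... | α_m A' | ε

X → * becomes X → * X'
X → B E becomes X → B E X'
X → X X becomes X' → X X'
X → X * becomes X' → * X'
Add X' → ε

Productions for other non-terminals are unchanged:
  B → *
  B → * *
  E → e *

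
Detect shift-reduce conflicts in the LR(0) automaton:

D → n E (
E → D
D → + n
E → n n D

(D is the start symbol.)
A shift-reduce conflict occurs when an LR(0) state has both:
  - a complete (reduce) item [A → α .] (dot at the end), and
  - a shift item [B → β . c γ] (dot before a terminal).

Augment with D' → D and build the canonical LR(0) collection (I0 = CLOSURE({[D' → . D]}), then GOTO on every symbol after a dot until no new states appear). It has 11 states:
  I0: { [D → . + n], [D → . n E (], [D' → . D] }  — shift
  I1: { [D → + . n] }  — shift
  I2: { [D' → D .] }  — accept
  I3: { [D → . + n], [D → . n E (], [D → n . E (], [E → . D], [E → . n n D] }  — shift
  I4: { [E → D .] }  — reduce
  I5: { [D → n E . (] }  — shift
  I6: { [D → . + n], [D → . n E (], [D → n . E (], [E → . D], [E → . n n D], [E → n . n D] }  — shift
  I7: { [D → . + n], [D → . n E (], [D → n . E (], [E → . D], [E → . n n D], [E → n . n D], [E → n n . D] }  — shift
  I8: { [E → D .], [E → n n D .] }  — 2 reduces
  I9: { [D → n E ( .] }  — reduce
  I10: { [D → + n .] }  — reduce

No state contains both a complete item and a shift item.

Answer: No shift-reduce conflicts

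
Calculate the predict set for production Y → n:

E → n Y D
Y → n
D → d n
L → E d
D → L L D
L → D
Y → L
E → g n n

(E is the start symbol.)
PREDICT(Y → n) = (FIRST(RHS) \ {ε}) ∪ (FOLLOW(Y) if ε ∈ FIRST(RHS), i.e. RHS ⇒* ε)
FIRST(n) = { 'n' }
ε ∉ FIRST(n), so FOLLOW(Y) is not added.
PREDICT(Y → n) = { 'n' }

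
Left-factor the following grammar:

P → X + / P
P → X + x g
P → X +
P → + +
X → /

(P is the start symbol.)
Left-factoring transforms A → αβ₁ | αβ₂ into A → αA' and A' → β₁ | β₂
(α is the longest common prefix among the alternatives). Repeat until
no nonterminal has two alternatives with a common prefix.

Round 1: P has alternatives sharing prefix 'X +'. Introduce P': P → X + P'
  Add: P' → / P
  Add: P' → x g
  Add: P' → ε

No remaining common prefixes — done.

Resulting grammar:
P → X + P'
P' → / P
P' → x g
P' → ε
P → + +
X → /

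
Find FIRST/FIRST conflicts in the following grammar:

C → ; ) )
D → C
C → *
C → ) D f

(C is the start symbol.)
A FIRST/FIRST conflict occurs when two productions N → α and N → β for the same non-terminal have FIRST(α) ∩ FIRST(β) ≠ ∅ (with ε ∈ FIRST of a nullable right-hand side, so two nullable alternatives also conflict).

Productions for C:
  C → ; ) ): FIRST = { ';' }
  C → *: FIRST = { '*' }
  C → ) D f: FIRST = { ')' }
D has only one production, so no FIRST/FIRST conflict is possible there.

All alternatives of each non-terminal have pairwise disjoint FIRST sets.

Answer: No FIRST/FIRST conflicts.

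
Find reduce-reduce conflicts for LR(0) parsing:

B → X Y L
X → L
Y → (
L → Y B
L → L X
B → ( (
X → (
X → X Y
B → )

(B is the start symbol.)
Augment with B' → B and build the canonical LR(0) collection (I0 = CLOSURE({[B' → . B]}), then GOTO on every symbol after a dot until no new states appear). It has 15 states:
  I0: { [B → . ( (], [B → . )], [B → . X Y L], [B' → . B], [L → . L X], [L → . Y B], [X → . (], [X → . L], [X → . X Y], [Y → . (] }  — shift
  I1: { [B → ( . (], [X → ( .], [Y → ( .] }  — shift, 2 reduces
  I2: { [B → ) .] }  — reduce
  I3: { [B' → B .] }  — accept
  I4: { [L → . L X], [L → . Y B], [L → L . X], [X → . (], [X → . L], [X → . X Y], [X → L .], [Y → . (] }  — shift, reduce
  I5: { [B → X . Y L], [X → X . Y], [Y → . (] }  — shift
  I6: { [B → . ( (], [B → . )], [B → . X Y L], [L → . L X], [L → . Y B], [L → Y . B], [X → . (], [X → . L], [X → . X Y], [Y → . (] }  — shift
  I7: { [L → Y B .] }  — reduce
  I8: { [Y → ( .] }  — reduce
  I9: { [B → X Y . L], [L → . L X], [L → . Y B], [X → X Y .], [Y → . (] }  — shift, reduce
  I10: { [B → X Y L .], [L → . L X], [L → . Y B], [L → L . X], [X → . (], [X → . L], [X → . X Y], [Y → . (] }  — shift, reduce
  I11: { [X → ( .], [Y → ( .] }  — 2 reduces
  I12: { [L → L X .], [X → X . Y], [Y → . (] }  — shift, reduce
  I13: { [X → X Y .] }  — reduce
  I14: { [B → ( ( .] }  — reduce

I1 contains complete items [X → ( .], [Y → ( .] — reduce-reduce conflict.
I11 contains complete items [X → ( .], [Y → ( .] — reduce-reduce conflict.

Answer: Yes — I1: [X → ( .] vs [Y → ( .]; I11: [X → ( .] vs [Y → ( .]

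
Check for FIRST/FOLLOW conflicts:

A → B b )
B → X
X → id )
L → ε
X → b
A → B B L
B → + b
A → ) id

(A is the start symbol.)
A FIRST/FOLLOW conflict occurs when a non-terminal N has a nullable alternative N → β (β ⇒* ε) and another alternative N → α with FIRST(α) ∩ FOLLOW(N) ≠ ∅: on such a lookahead the parser cannot decide between expanding α and letting N vanish via β.

Nullable non-terminals: L.
L has a nullable alternative but only one production, so nothing to check.

A, B, X have no nullable alternative, so no FIRST/FOLLOW check is needed there.

No FIRST/FOLLOW conflicts found.

Answer: No FIRST/FOLLOW conflicts.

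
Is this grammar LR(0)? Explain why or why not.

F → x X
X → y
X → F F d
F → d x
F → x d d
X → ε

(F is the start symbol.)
Augment with F' → F and build the canonical LR(0) collection (I0 = CLOSURE({[F' → . F]}), then GOTO on every symbol after a dot until no new states appear). It has 12 states:
  I0: { [F → . d x], [F → . x X], [F → . x d d], [F' → . F] }  — shift
  I1: { [F' → F .] }  — accept
  I2: { [F → d . x] }  — shift
  I3: { [F → . d x], [F → . x X], [F → . x d d], [F → x . X], [F → x . d d], [X → . F F d], [X → . y], [X → .] }  — shift, reduce
  I4: { [F → . d x], [F → . x X], [F → . x d d], [X → F . F d] }  — shift
  I5: { [F → x X .] }  — reduce
  I6: { [F → d . x], [F → x d . d] }  — shift
  I7: { [X → y .] }  — reduce
  I8: { [F → x d d .] }  — reduce
  I9: { [F → d x .] }  — reduce
  I10: { [X → F F . d] }  — shift
  I11: { [X → F F d .] }  — reduce

Conflict in state I3:
  Shift-reduce conflict between [X → .] and [F → . d x]
So the grammar is NOT LR(0).

Answer: No. Shift-reduce conflict between [X → .] and [F → . d x]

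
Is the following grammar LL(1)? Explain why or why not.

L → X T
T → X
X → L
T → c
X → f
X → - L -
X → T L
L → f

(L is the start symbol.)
No. Predict set conflict for L: { 'f' }

A grammar is LL(1) if for each non-terminal N with multiple productions, the predict sets of those productions are pairwise disjoint, where PREDICT(N → α) = (FIRST(α) \ {ε}) ∪ (FOLLOW(N) if α ⇒* ε).

Relevant sets:
  FIRST(X) = { '-', 'c', 'f' }
  FIRST(L) = { '-', 'c', 'f' }
  FIRST(T) = { '-', 'c', 'f' }

For L:
  PREDICT(L → X T) = { '-', 'c', 'f' }
  PREDICT(L → f) = { 'f' }
For T:
  PREDICT(T → X) = { '-', 'c', 'f' }
  PREDICT(T → c) = { 'c' }
For X:
  PREDICT(X → L) = { '-', 'c', 'f' }
  PREDICT(X → f) = { 'f' }
  PREDICT(X → '-' L '-') = { '-' }
  PREDICT(X → T L) = { '-', 'c', 'f' }

Conflict found: Predict set conflict for L: { 'f' }
The grammar is NOT LL(1).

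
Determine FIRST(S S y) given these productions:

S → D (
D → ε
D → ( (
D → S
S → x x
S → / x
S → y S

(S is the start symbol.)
{ '(', '/', 'x', 'y' }

FIRST sets of the non-terminals involved (from the grammar, by fixed-point iteration):
  FIRST(S) = { '(', '/', 'x', 'y' }

To compute FIRST(S S y), process the symbols left to right:
Symbol S is a non-terminal. Add FIRST(S) \ {ε} = { '(', '/', 'x', 'y' }
S is not nullable (ε ∉ FIRST(S)), so stop here.
FIRST(S S y) = { '(', '/', 'x', 'y' }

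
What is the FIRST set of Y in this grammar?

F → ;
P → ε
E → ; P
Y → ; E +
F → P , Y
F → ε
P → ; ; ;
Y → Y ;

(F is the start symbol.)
{ ';' }

To compute FIRST(Y), examine every production with Y on the left-hand side, reading each right-hand side left to right until a non-nullable symbol is reached.

From Y → ; E +:
  - ';' is a terminal: add ';' and stop
From Y → Y ;:
  - Y is the symbol being defined: contributes nothing new
    Y is not nullable, so stop

Collecting: FIRST(Y) = { ';' }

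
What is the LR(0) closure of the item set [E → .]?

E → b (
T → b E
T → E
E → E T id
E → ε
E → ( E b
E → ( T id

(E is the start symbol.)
{ [E → .] }

To compute CLOSURE, for each item [A → α.Bβ] where B is a non-terminal, add [B → .γ] for all productions B → γ; repeat for the newly added items until nothing changes.

Start with: [E → .]
The dot is at the end, so nothing is added.

CLOSURE = { [E → .] }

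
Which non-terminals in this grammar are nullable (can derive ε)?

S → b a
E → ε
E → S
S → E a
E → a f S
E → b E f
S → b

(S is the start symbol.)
A non-terminal is nullable if it can derive ε (the empty string): either it has an ε-production, or it has a production whose right-hand side consists entirely of nullable non-terminals.

ε-productions: E → ε
So E is immediately nullable.
No further non-terminal can be added: every production for the remaining non-terminals contains a terminal or a non-nullable non-terminal.
Nullable = { 'E' }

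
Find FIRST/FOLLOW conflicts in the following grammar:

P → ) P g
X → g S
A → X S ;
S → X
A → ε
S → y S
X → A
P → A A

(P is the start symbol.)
Nullable non-terminals: A, P, S, X.
FIRST sets used below: FIRST(X) = { ';', 'g', 'y', ε }, FIRST(S) = { ';', 'g', 'y', ε }, FIRST(A) = { ';', 'g', 'y', ε }

A: nullable alternative(s) A → ε; FOLLOW(A) = { $, ';', 'g', 'y' }
  A → X S ;: FIRST \ {ε} = { ';', 'g', 'y' } — overlaps FOLLOW(A) on { ';', 'g', 'y' }: CONFLICT
  A → ε: FIRST \ {ε} = { } — this is the only nullable alternative, skip

P: nullable alternative(s) P → A A; FOLLOW(P) = { $, 'g' }
  P → ) P g: FIRST \ {ε} = { ')' } — disjoint from FOLLOW(P)
  P → A A: FIRST \ {ε} = { ';', 'g', 'y' } — this is the only nullable alternative, skip

S: nullable alternative(s) S → X; FOLLOW(S) = { ';', 'g', 'y' }
  S → X: FIRST \ {ε} = { ';', 'g', 'y' } — this is the only nullable alternative, skip
  S → y S: FIRST \ {ε} = { 'y' } — overlaps FOLLOW(S) on { 'y' }: CONFLICT

X: nullable alternative(s) X → A; FOLLOW(X) = { ';', 'g', 'y' }
  X → g S: FIRST \ {ε} = { 'g' } — overlaps FOLLOW(X) on { 'g' }: CONFLICT
  X → A: FIRST \ {ε} = { ';', 'g', 'y' } — this is the only nullable alternative, skip

So the grammar has 3 FIRST/FOLLOW conflicts (marked CONFLICT above).

Answer: Yes. X → g S with FOLLOW(X) on { 'g' }; A → X S ';' with FOLLOW(A) on { ';', 'g', 'y' }; S → y S with FOLLOW(S) on { 'y' }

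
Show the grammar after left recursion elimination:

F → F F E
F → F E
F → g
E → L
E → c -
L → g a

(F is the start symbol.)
F → g F'
F' → F E F'
F' → E F'
F' → ε
E → L
E → c -
L → g a

F is directly left-recursive. The standard transformation for
  A → A α₁ | ... | A α_m | β₁ | ... | β_n
is
  A  → β₁ A' | ... | β_n A'
  A' → α₁ A' | ... | α_m A' | ε

F → g becomes F → g F'
F → F F E becomes F' → F E F'
F → F E becomes F' → E F'
Add F' → ε

Productions for other non-terminals are unchanged:
  E → L
  E → c -
  L → g a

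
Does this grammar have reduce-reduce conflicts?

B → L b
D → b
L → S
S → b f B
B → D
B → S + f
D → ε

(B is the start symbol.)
A reduce-reduce conflict occurs when an LR(0) state has two complete items [A → α .] and [B → β .] — both call for a reduction, and with no lookahead the parser cannot choose between them.

Augment with B' → B and build the canonical LR(0) collection (I0 = CLOSURE({[B' → . B]}), then GOTO on every symbol after a dot until no new states appear). It has 11 states:
  I0: { [B → . D], [B → . L b], [B → . S + f], [B' → . B], [D → . b], [D → .], [L → . S], [S → . b f B] }  — shift, reduce
  I1: { [B' → B .] }  — accept
  I2: { [B → D .] }  — reduce
  I3: { [B → L . b] }  — shift
  I4: { [B → S . + f], [L → S .] }  — shift, reduce
  I5: { [D → b .], [S → b . f B] }  — shift, reduce
  I6: { [B → . D], [B → . L b], [B → . S + f], [D → . b], [D → .], [L → . S], [S → . b f B], [S → b f . B] }  — shift, reduce
  I7: { [S → b f B .] }  — reduce
  I8: { [B → S + . f] }  — shift
  I9: { [B → S + f .] }  — reduce
  I10: { [B → L b .] }  — reduce

No state contains more than one complete item.

Answer: No reduce-reduce conflicts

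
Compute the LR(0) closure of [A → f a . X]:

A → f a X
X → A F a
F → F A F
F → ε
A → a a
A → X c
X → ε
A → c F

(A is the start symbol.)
{ [A → . X c], [A → . a a], [A → . c F], [A → . f a X], [A → f a . X], [X → . A F a], [X → .] }

To compute CLOSURE, for each item [A → α.Bβ] where B is a non-terminal, add [B → .γ] for all productions B → γ; repeat for the newly added items until nothing changes.

Start with: [A → f a . X]
  [A → f a . X] has the dot before X: add [X → . A F a], [X → .]
  [X → . A F a] has the dot before A: add [A → . f a X], [A → . a a], [A → . X c], [A → . c F]
No further items can be added.

CLOSURE = { [A → . X c], [A → . a a], [A → . c F], [A → . f a X], [A → f a . X], [X → . A F a], [X → .] }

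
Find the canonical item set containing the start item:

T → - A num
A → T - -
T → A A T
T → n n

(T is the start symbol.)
{ [A → . T - -], [T → . - A num], [T → . A A T], [T → . n n], [T' → . T] }

First, augment the grammar with T' → T
I₀ = CLOSURE({ [T' → . T] }):
  [T' → . T] has the dot before T: add [T → . - A num], [T → . A A T], [T → . n n]
  [T → . A A T] has the dot before A: add [A → . T - -]
No further items can be added.

I₀ = { [A → . T - -], [T → . - A num], [T → . A A T], [T → . n n], [T' → . T] }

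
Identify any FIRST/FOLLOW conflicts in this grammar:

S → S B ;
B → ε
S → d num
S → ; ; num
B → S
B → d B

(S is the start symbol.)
Nullable non-terminals: B.
FIRST sets used below: FIRST(S) = { ';', 'd' }

B: nullable alternative(s) B → ε; FOLLOW(B) = { ';' }
  B → ε: FIRST \ {ε} = { } — this is the only nullable alternative, skip
  B → S: FIRST \ {ε} = { ';', 'd' } — overlaps FOLLOW(B) on { ';' }: CONFLICT
  B → d B: FIRST \ {ε} = { 'd' } — disjoint from FOLLOW(B)

S has no nullable alternative, so no FIRST/FOLLOW check is needed there.

So the grammar has 1 FIRST/FOLLOW conflict (marked CONFLICT above).

Answer: Yes. B → S with FOLLOW(B) on { ';' }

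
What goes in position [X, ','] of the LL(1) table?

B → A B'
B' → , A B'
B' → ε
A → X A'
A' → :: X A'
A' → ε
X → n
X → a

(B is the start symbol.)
Empty (error entry)

To find M[X, ','], we find productions for X where ',' is in the predict set (PREDICT(N → α) = (FIRST(α) \ {ε}) ∪ (FOLLOW(N) if α ⇒* ε)).

X → n: PREDICT = { 'n' }
X → a: PREDICT = { 'a' }

M[X, ','] is empty (no production applies)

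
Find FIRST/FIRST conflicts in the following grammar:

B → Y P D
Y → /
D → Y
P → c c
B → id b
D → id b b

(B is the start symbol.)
No FIRST/FIRST conflicts.

A FIRST/FIRST conflict occurs when two productions N → α and N → β for the same non-terminal have FIRST(α) ∩ FIRST(β) ≠ ∅ (with ε ∈ FIRST of a nullable right-hand side, so two nullable alternatives also conflict).

FIRST sets of the non-terminals at (or reachable through a nullable prefix from) the front of some alternative:
  FIRST(Y) = { '/' }

Productions for B:
  B → Y P D: FIRST = { '/' }
  B → id b: FIRST = { 'id' }
Productions for D:
  D → Y: FIRST = { '/' }
  D → id b b: FIRST = { 'id' }
Y, P have only one production, so no FIRST/FIRST conflict is possible there.

All alternatives of each non-terminal have pairwise disjoint FIRST sets.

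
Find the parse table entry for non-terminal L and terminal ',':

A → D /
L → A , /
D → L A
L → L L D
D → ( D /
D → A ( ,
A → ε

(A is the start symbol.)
To find M[L, ','], we find productions for L where ',' is in the predict set (PREDICT(N → α) = (FIRST(α) \ {ε}) ∪ (FOLLOW(N) if α ⇒* ε)).

Relevant sets:
  FIRST(A) = { '(', ',', ε }
  FIRST(L) = { '(', ',' }

L → A , /: PREDICT = { '(', ',' }
  ',' is in predict set, so this production goes in M[L, ',']
L → L L D: PREDICT = { '(', ',' }
  ',' is in predict set, so this production goes in M[L, ',']

M[L, ','] = L → A , /, L → L L D  (a multiply-defined cell — the grammar is not LL(1))

Answer: L → A , /, L → L L D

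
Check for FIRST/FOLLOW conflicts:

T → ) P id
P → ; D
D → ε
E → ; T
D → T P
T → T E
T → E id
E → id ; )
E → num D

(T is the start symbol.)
Yes. D → T P with FOLLOW(D) on { ';', 'id', 'num' }

Nullable non-terminals: D.
FIRST sets used below: FIRST(T) = { ')', ';', 'id', 'num' }

D: nullable alternative(s) D → ε; FOLLOW(D) = { $, ';', 'id', 'num' }
  D → ε: FIRST \ {ε} = { } — this is the only nullable alternative, skip
  D → T P: FIRST \ {ε} = { ')', ';', 'id', 'num' } — overlaps FOLLOW(D) on { ';', 'id', 'num' }: CONFLICT

E, P, T have no nullable alternative, so no FIRST/FOLLOW check is needed there.

So the grammar has 1 FIRST/FOLLOW conflict (marked CONFLICT above).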